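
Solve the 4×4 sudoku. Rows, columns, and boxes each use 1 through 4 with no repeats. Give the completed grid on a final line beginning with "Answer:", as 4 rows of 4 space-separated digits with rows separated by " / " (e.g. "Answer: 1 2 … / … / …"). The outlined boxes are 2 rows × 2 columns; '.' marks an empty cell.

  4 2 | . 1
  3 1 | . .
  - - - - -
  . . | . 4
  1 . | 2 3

Step 1. [r2c4∈{2}] r2c4's peers cover all but 2 ⇒ r2c4=2.
Step 2. [r3c3∈{1}] r3c3's peers cover all but 1 ⇒ r3c3=1.
Step 3. [r3c1∈{2}] r3c1's peers cover all but 2 ⇒ r3c1=2.
Step 4. [r4c2∈{4}] only 4 remains possible at r4c2. So r4c2=4.
Step 5. [r2c3∈{4}] nothing but 4 survives at r2c3. So r2c3=4.
Step 6. [r3c2∈{3}] nothing but 3 survives at r3c2, so r3c2=3.
Step 7. [r1c3∈{3}] r1c3 has the single candidate 3, so r1c3=3.

Answer: 4 2 3 1 / 3 1 4 2 / 2 3 1 4 / 1 4 2 3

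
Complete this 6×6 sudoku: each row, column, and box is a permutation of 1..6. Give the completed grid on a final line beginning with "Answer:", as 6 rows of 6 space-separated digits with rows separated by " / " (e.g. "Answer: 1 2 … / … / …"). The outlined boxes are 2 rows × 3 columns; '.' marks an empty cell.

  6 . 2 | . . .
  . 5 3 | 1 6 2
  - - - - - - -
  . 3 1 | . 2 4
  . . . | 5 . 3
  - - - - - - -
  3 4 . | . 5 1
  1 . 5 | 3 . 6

Step 1. [r4c3∈{4,6}] in col 3, 4 fits only at r4c3 ⇒ r4c3=4.
Step 2. [r6c2∈{2}] nothing but 2 survives at r6c2. So r6c2=2.
Step 3. [r6c5∈{4}] only 4 remains possible at r6c5, so r6c5=4.
Step 4. [r3c1∈{5}] r3c1's peers cover all but 5 ⇒ r3c1=5.
Step 5. [r1c4∈{4}] r1c4 is down to just 4 ⇒ r1c4=4.
Step 6. [r4c5∈{1}] r4c5's peers cover all but 1 ⇒ r4c5=1.
Step 7. [r4c1∈{2}] r4c1 is down to just 2. So r4c1=2.
Step 8. [r5c3∈{6}] r5c3 has the single candidate 6. So r5c3=6.
Step 9. [r2c1∈{4}] r2c1 has the single candidate 4 ⇒ r2c1=4.
Step 10. [r4c2∈{6}] r4c2 is down to just 6. So r4c2=6.
Step 11. [r1c5∈{3}] r1c5 is down to just 3, so r1c5=3.
Step 12. [r3c4∈{6}] nothing but 6 survives at r3c4 ⇒ r3c4=6.
Step 13. [r1c2∈{1}] nothing but 1 survives at r1c2, so r1c2=1.
Step 14. [r5c4∈{2}] nothing but 2 survives at r5c4 ⇒ r5c4=2.
Step 15. [r1c6∈{5}] r1c6 is down to just 5. So r1c6=5.

Answer: 6 1 2 4 3 5 / 4 5 3 1 6 2 / 5 3 1 6 2 4 / 2 6 4 5 1 3 / 3 4 6 2 5 1 / 1 2 5 3 4 6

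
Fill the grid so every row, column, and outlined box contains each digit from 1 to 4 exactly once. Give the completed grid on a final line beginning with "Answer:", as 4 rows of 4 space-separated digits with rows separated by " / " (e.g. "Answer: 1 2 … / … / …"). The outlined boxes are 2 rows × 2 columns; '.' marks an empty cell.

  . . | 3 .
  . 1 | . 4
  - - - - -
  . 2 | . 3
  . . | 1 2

Step 1. [r1c1∈{2,4}] r1c1 is the only open cell in row 1 admitting 2. So r1c1=2.
Step 2. [r4c2∈{3,4}] r4c2 is the only open cell in col 2 admitting 3, so r4c2=3.
Step 3. [r3c3∈{4}] nothing but 4 survives at r3c3 ⇒ r3c3=4.
Step 4. [r2c1∈{3}] r2c1's peers cover all but 3, so r2c1=3.
Step 5. [r2c3∈{2}] r2c3's peers cover all but 2, so r2c3=2.
Step 6. [r1c2∈{4}] r1c2 has the single candidate 4, so r1c2=4.
Step 7. [r3c1∈{1}] r3c1 is down to just 1 ⇒ r3c1=1.
Step 8. [r4c1∈{4}] only 4 remains possible at r4c1 ⇒ r4c1=4.
Step 9. [r1c4∈{1}] only 1 remains possible at r1c4, so r1c4=1.

Answer: 2 4 3 1 / 3 1 2 4 / 1 2 4 3 / 4 3 1 2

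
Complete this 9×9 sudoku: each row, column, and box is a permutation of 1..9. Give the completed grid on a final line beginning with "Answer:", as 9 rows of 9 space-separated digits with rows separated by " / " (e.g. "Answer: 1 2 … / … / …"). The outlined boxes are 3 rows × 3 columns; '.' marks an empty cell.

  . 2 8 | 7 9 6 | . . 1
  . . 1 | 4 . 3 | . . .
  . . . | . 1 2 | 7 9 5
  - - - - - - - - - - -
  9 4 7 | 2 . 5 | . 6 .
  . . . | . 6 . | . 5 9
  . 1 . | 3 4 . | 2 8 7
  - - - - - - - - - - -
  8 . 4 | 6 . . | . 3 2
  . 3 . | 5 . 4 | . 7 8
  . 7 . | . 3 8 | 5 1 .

Step 1. [r1c1∈{3,4,5}] row 1 places 5 nowhere but r1c1, so r1c1=5.
Step 2. [r6c1∈{6}] r6c1's peers cover all but 6 ⇒ r6c1=6.
Step 3. [r9c1∈{2}] r9c1 has the single candidate 2 ⇒ r9c1=2.
Step 4. [r7c7∈{9}] r7c7 is down to just 9 ⇒ r7c7=9.
Step 5. [r5c1∈{3}] r5c1 has the single candidate 3. So r5c1=3.
Step 6. [r8c7∈{6}] r8c7 is down to just 6 ⇒ r8c7=6.
Step 7. [r5c4∈{1,8}] across col 4, 1 lands solely at r5c4. So r5c4=1.
Step 8. [r1c7∈{3,4}] across row 1, 3 lands solely at r1c7 ⇒ r1c7=3.
Step 9. [r9c3∈{6,9}] 6 has one home in row 9: r9c3, so r9c3=6.
Step 10. [r3c2∈{6}] r3c2 is down to just 6, so r3c2=6.
Step 11. [r7c5∈{7}] nothing but 7 survives at r7c5. So r7c5=7.
Step 12. [r3c4∈{8}] nothing but 8 survives at r3c4, so r3c4=8.
Step 13. [r9c9∈{4}] only 4 remains possible at r9c9 ⇒ r9c9=4.
Step 14. [r5c3∈{2}] r5c3 is down to just 2. So r5c3=2.
Step 15. [r4c9∈{3}] nothing but 3 survives at r4c9, so r4c9=3.
Step 16. [r2c5∈{5}] only 5 remains possible at r2c5. So r2c5=5.
Step 17. [r5c7∈{4}] r5c7's peers cover all but 4 ⇒ r5c7=4.
Step 18. [r2c8∈{2}] r2c8 has the single candidate 2, so r2c8=2.
Step 19. [r6c6∈{9}] nothing but 9 survives at r6c6. So r6c6=9.
Step 20. [r2c1∈{7}] r2c1 is down to just 7, so r2c1=7.
Step 21. [r6c3∈{5}] only 5 remains possible at r6c3. So r6c3=5.
Step 22. [r8c5∈{2}] r8c5 is down to just 2 ⇒ r8c5=2.
Step 23. [r5c6∈{7}] r5c6's peers cover all but 7, so r5c6=7.
Step 24. [r9c4∈{9}] r9c4's peers cover all but 9. So r9c4=9.
Step 25. [r7c6∈{1}] r7c6's peers cover all but 1. So r7c6=1.
Step 26. [r4c5∈{8}] nothing but 8 survives at r4c5. So r4c5=8.
Step 27. [r4c7∈{1}] only 1 remains possible at r4c7, so r4c7=1.
Step 28. [r2c9∈{6}] r2c9 is down to just 6. So r2c9=6.
Step 29. [r2c2∈{9}] only 9 remains possible at r2c2 ⇒ r2c2=9.
Step 30. [r1c8∈{4}] nothing but 4 survives at r1c8 ⇒ r1c8=4.
Step 31. [r3c3∈{3}] r3c3's peers cover all but 3 ⇒ r3c3=3.
Step 32. [r5c2∈{8}] r5c2's peers cover all but 8. So r5c2=8.
Step 33. [r3c1∈{4}] nothing but 4 survives at r3c1 ⇒ r3c1=4.
Step 34. [r7c2∈{5}] only 5 remains possible at r7c2 ⇒ r7c2=5.
Step 35. [r2c7∈{8}] r2c7 has the single candidate 8, so r2c7=8.
Step 36. [r8c3∈{9}] r8c3 is down to just 9 ⇒ r8c3=9.
Step 37. [r8c1∈{1}] r8c1 has the single candidate 1 ⇒ r8c1=1.

Answer: 5 2 8 7 9 6 3 4 1 / 7 9 1 4 5 3 8 2 6 / 4 6 3 8 1 2 7 9 5 / 9 4 7 2 8 5 1 6 3 / 3 8 2 1 6 7 4 5 9 / 6 1 5 3 4 9 2 8 7 / 8 5 4 6 7 1 9 3 2 / 1 3 9 5 2 4 6 7 8 / 2 7 6 9 3 8 5 1 4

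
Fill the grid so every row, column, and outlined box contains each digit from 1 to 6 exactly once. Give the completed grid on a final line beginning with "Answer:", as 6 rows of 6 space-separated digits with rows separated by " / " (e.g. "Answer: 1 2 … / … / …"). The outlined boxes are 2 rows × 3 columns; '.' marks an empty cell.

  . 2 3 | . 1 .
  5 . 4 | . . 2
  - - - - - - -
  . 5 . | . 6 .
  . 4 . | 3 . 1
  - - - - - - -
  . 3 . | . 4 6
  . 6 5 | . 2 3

Step 1. [r3c4∈{2,4}] r3c4 is the only open cell in col 4 admitting 2 ⇒ r3c4=2.
Step 2. [r1c4∈{4,5,6}] col 4 places 4 nowhere but r1c4. So r1c4=4.
Step 3. [r6c4∈{1}] only 1 remains possible at r6c4. So r6c4=1.
Step 4. [r3c3∈{1}] r3c3's peers cover all but 1. So r3c3=1.
Step 5. [r4c3∈{2,6}] across col 3, 6 lands solely at r4c3. So r4c3=6.
Step 6. [r5c3∈{2}] r5c3 is down to just 2 ⇒ r5c3=2.
Step 7. [r5c1∈{1}] r5c1's peers cover all but 1 ⇒ r5c1=1.
Step 8. [r6c1∈{4}] r6c1 is down to just 4 ⇒ r6c1=4.
Step 9. [r4c5∈{5}] r4c5 has the single candidate 5 ⇒ r4c5=5.
Step 10. [r3c6∈{4}] r3c6 has the single candidate 4. So r3c6=4.
Step 11. [r2c2∈{1}] r2c2 has the single candidate 1, so r2c2=1.
Step 12. [r5c4∈{5}] only 5 remains possible at r5c4. So r5c4=5.
Step 13. [r4c1∈{2}] r4c1 has the single candidate 2 ⇒ r4c1=2.
Step 14. [r2c5∈{3}] only 3 remains possible at r2c5. So r2c5=3.
Step 15. [r1c6∈{5}] r1c6 is down to just 5, so r1c6=5.
Step 16. [r3c1∈{3}] only 3 remains possible at r3c1 ⇒ r3c1=3.
Step 17. [r2c4∈{6}] r2c4 is down to just 6 ⇒ r2c4=6.
Step 18. [r1c1∈{6}] nothing but 6 survives at r1c1 ⇒ r1c1=6.

Answer: 6 2 3 4 1 5 / 5 1 4 6 3 2 / 3 5 1 2 6 4 / 2 4 6 3 5 1 / 1 3 2 5 4 6 / 4 6 5 1 2 3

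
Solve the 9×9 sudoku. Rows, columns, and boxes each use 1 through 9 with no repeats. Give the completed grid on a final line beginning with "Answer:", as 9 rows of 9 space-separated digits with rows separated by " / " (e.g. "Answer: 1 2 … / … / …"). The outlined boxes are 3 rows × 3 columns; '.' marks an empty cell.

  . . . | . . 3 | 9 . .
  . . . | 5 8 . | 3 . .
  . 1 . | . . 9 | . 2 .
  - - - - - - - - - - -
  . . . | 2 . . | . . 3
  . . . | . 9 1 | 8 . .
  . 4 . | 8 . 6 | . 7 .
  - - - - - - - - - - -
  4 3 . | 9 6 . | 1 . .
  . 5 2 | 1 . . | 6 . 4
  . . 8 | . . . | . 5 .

Step 1. [r7c3∈{7}] r7c3's peers cover all but 7. So r7c3=7.
Step 2. [r8c1∈{9}] r8c1 is down to just 9, so r8c1=9.
Step 3. [r4c8∈{1,4,6,9}] r4c8 is the only open cell in col 8 admitting 9 ⇒ r4c8=9.
Step 4. [r6c9∈{1,2,5}] box 6 places 1 nowhere but r6c9, so r6c9=1.
Step 5. [r9c2∈{6}] nothing but 6 survives at r9c2. So r9c2=6.
Step 6. [r7c8∈{8}] r7c8 has the single candidate 8 ⇒ r7c8=8.
Step 7. [r1c5∈{1,2,4,7}] 1 has one home in col 5: r1c5 ⇒ r1c5=1.
Step 8. [r9c5∈{2,3,4,7}] 2 has one home in col 5: r9c5. So r9c5=2.
Step 9. [r9c4∈{3,4,7}] row 9 places 3 nowhere but r9c4, so r9c4=3.
Step 10. [r2c6∈{2,4,7}] in col 6, 2 fits only at r2c6, so r2c6=2.
Step 11. [r8c5∈{7}] r8c5 is down to just 7, so r8c5=7.
Step 12. [r4c6∈{4,5,7}] across col 6, 7 lands solely at r4c6 ⇒ r4c6=7.
Step 13. [r3c5∈{4}] nothing but 4 survives at r3c5. So r3c5=4.
Step 14. [r4c5∈{5}] r4c5 is down to just 5 ⇒ r4c5=5.
Step 15. [r6c7∈{2,5}] 2 has one home in col 7: r6c7 ⇒ r6c7=2.
Step 16. [r3c7∈{5,7}] col 7 places 5 nowhere but r3c7. So r3c7=5.
Step 17. [r6c3∈{3,5,9}] row 6 places 9 nowhere but r6c3 ⇒ r6c3=9.
Step 18. [r6c1∈{3,5}] 5 has one home in row 6: r6c1 ⇒ r6c1=5.
Step 19. [r4c2∈{8}] only 8 remains possible at r4c2, so r4c2=8.
Step 20. [r1c3∈{4,5,6}] row 1 places 5 nowhere but r1c3 ⇒ r1c3=5.
Step 21. [r1c8∈{4,6}] in row 1, 4 fits only at r1c8, so r1c8=4.
Step 22. [r5c8∈{6}] r5c8 is down to just 6, so r5c8=6.
Step 23. [r4c3∈{1,6}] r4c3 is the only open cell in col 3 admitting 1. So r4c3=1.
Step 24. [r4c1∈{6}] r4c1 is down to just 6. So r4c1=6.
Step 25. [r2c1∈{7}] r2c1's peers cover all but 7, so r2c1=7.
Step 26. [r2c9∈{6}] nothing but 6 survives at r2c9, so r2c9=6.
Step 27. [r1c2∈{2}] r1c2 has the single candidate 2 ⇒ r1c2=2.
Step 28. [r5c3∈{3}] r5c3's peers cover all but 3, so r5c3=3.
Step 29. [r1c1∈{8}] r1c1's peers cover all but 8. So r1c1=8.
Step 30. [r1c9∈{7}] r1c9 has the single candidate 7 ⇒ r1c9=7.
Step 31. [r1c4∈{6}] r1c4's peers cover all but 6 ⇒ r1c4=6.
Step 32. [r9c6∈{4}] r9c6 is down to just 4, so r9c6=4.
Step 33. [r2c2∈{9}] r2c2 is down to just 9. So r2c2=9.
Step 34. [r8c8∈{3}] nothing but 3 survives at r8c8 ⇒ r8c8=3.
Step 35. [r7c9∈{2}] r7c9's peers cover all but 2, so r7c9=2.
Step 36. [r5c2∈{7}] r5c2's peers cover all but 7. So r5c2=7.
Step 37. [r5c4∈{4}] r5c4's peers cover all but 4. So r5c4=4.
Step 38. [r2c3∈{4}] r2c3 has the single candidate 4. So r2c3=4.
Step 39. [r5c9∈{5}] r5c9's peers cover all but 5. So r5c9=5.
Step 40. [r3c4∈{7}] r3c4's peers cover all but 7. So r3c4=7.
Step 41. [r9c7∈{7}] r9c7's peers cover all but 7, so r9c7=7.
Step 42. [r7c6∈{5}] only 5 remains possible at r7c6 ⇒ r7c6=5.
Step 43. [r5c1∈{2}] nothing but 2 survives at r5c1 ⇒ r5c1=2.
Step 44. [r8c6∈{8}] nothing but 8 survives at r8c6 ⇒ r8c6=8.
Step 45. [r9c1∈{1}] r9c1 is down to just 1 ⇒ r9c1=1.
Step 46. [r6c5∈{3}] nothing but 3 survives at r6c5. So r6c5=3.
Step 47. [r2c8∈{1}] r2c8 has the single candidate 1, so r2c8=1.
Step 48. [r3c1∈{3}] nothing but 3 survives at r3c1. So r3c1=3.
Step 49. [r4c7∈{4}] r4c7 is down to just 4. So r4c7=4.
Step 50. [r9c9∈{9}] r9c9's peers cover all but 9 ⇒ r9c9=9.
Step 51. [r3c9∈{8}] r3c9 is down to just 8. So r3c9=8.
Step 52. [r3c3∈{6}] only 6 remains possible at r3c3 ⇒ r3c3=6.

Answer: 8 2 5 6 1 3 9 4 7 / 7 9 4 5 8 2 3 1 6 / 3 1 6 7 4 9 5 2 8 / 6 8 1 2 5 7 4 9 3 / 2 7 3 4 9 1 8 6 5 / 5 4 9 8 3 6 2 7 1 / 4 3 7 9 6 5 1 8 2 / 9 5 2 1 7 8 6 3 4 / 1 6 8 3 2 4 7 5 9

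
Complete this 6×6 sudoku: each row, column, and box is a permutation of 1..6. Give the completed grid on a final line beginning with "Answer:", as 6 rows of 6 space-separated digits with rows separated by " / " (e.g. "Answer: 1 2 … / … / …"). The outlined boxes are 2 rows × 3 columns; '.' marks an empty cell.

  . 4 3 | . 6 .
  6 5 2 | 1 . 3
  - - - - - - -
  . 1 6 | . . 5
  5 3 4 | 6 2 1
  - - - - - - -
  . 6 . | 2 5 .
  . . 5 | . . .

Step 1. [r5c6∈{4}] r5c6 is down to just 4. So r5c6=4.
Step 2. [r6c4∈{3}] only 3 remains possible at r6c4 ⇒ r6c4=3.
Step 3. [r6c1∈{1,2,4}] in row 6, 4 fits only at r6c1. So r6c1=4.
Step 4. [r2c5∈{4}] r2c5's peers cover all but 4, so r2c5=4.
Step 5. [r5c1∈{1,3}] in row 5, 3 fits only at r5c1 ⇒ r5c1=3.
Step 6. [r6c6∈{6}] r6c6 is down to just 6 ⇒ r6c6=6.
Step 7. [r1c1∈{1}] r1c1 has the single candidate 1. So r1c1=1.
Step 8. [r6c5∈{1}] nothing but 1 survives at r6c5, so r6c5=1.
Step 9. [r5c3∈{1}] r5c3 has the single candidate 1. So r5c3=1.
Step 10. [r3c4∈{4}] only 4 remains possible at r3c4. So r3c4=4.
Step 11. [r6c2∈{2}] only 2 remains possible at r6c2 ⇒ r6c2=2.
Step 12. [r3c5∈{3}] r3c5 is down to just 3 ⇒ r3c5=3.
Step 13. [r1c4∈{5}] r1c4's peers cover all but 5 ⇒ r1c4=5.
Step 14. [r1c6∈{2}] only 2 remains possible at r1c6 ⇒ r1c6=2.
Step 15. [r3c1∈{2}] r3c1 has the single candidate 2. So r3c1=2.

Answer: 1 4 3 5 6 2 / 6 5 2 1 4 3 / 2 1 6 4 3 5 / 5 3 4 6 2 1 / 3 6 1 2 5 4 / 4 2 5 3 1 6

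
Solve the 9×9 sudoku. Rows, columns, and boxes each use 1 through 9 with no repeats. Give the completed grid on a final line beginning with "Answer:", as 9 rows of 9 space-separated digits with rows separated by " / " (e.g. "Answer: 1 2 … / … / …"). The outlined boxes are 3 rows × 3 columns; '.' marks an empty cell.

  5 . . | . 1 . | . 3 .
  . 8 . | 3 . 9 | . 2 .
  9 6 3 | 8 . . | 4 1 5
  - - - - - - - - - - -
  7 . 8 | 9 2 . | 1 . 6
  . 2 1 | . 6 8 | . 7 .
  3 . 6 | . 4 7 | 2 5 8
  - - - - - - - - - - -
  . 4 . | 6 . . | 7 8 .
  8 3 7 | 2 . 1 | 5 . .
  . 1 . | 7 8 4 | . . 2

Step 1. [r8c8∈{4,6,9}] in row 8, 6 fits only at r8c8 ⇒ r8c8=6.
Step 2. [r9c8∈{9}] r9c8 is down to just 9. So r9c8=9.
Step 3. [r7c5∈{3,5,9}] col 5 places 3 nowhere but r7c5 ⇒ r7c5=3.
Step 4. [r5c9∈{3,4,9}] col 9 places 3 nowhere but r5c9. So r5c9=3.
Step 5. [r1c3∈{2,4}] r1c3 is the only open cell in box 1 admitting 2. So r1c3=2.
Step 6. [r2c9∈{7}] only 7 remains possible at r2c9, so r2c9=7.
Step 7. [r7c6∈{5}] nothing but 5 survives at r7c6, so r7c6=5.
Step 8. [r1c7∈{6,8,9}] in row 1, 8 fits only at r1c7, so r1c7=8.
Step 9. [r5c1∈{4}] r5c1's peers cover all but 4. So r5c1=4.
Step 10. [r2c1∈{1}] r2c1 is down to just 1. So r2c1=1.
Step 11. [r1c4∈{4}] r1c4 is down to just 4, so r1c4=4.
Step 12. [r6c2∈{9}] nothing but 9 survives at r6c2, so r6c2=9.
Step 13. [r4c8∈{4}] r4c8 is down to just 4. So r4c8=4.
Step 14. [r9c1∈{6}] r9c1 has the single candidate 6, so r9c1=6.
Step 15. [r5c7∈{9}] only 9 remains possible at r5c7 ⇒ r5c7=9.
Step 16. [r7c1∈{2}] r7c1 has the single candidate 2, so r7c1=2.
Step 17. [r9c7∈{3}] r9c7 is down to just 3, so r9c7=3.
Step 18. [r9c3∈{5}] only 5 remains possible at r9c3 ⇒ r9c3=5.
Step 19. [r2c5∈{5}] r2c5's peers cover all but 5. So r2c5=5.
Step 20. [r1c6∈{6}] r1c6's peers cover all but 6. So r1c6=6.
Step 21. [r4c6∈{3}] r4c6 has the single candidate 3, so r4c6=3.
Step 22. [r1c2∈{7}] nothing but 7 survives at r1c2. So r1c2=7.
Step 23. [r8c5∈{9}] nothing but 9 survives at r8c5 ⇒ r8c5=9.
Step 24. [r3c5∈{7}] nothing but 7 survives at r3c5. So r3c5=7.
Step 25. [r2c7∈{6}] only 6 remains possible at r2c7, so r2c7=6.
Step 26. [r2c3∈{4}] r2c3's peers cover all but 4, so r2c3=4.
Step 27. [r4c2∈{5}] nothing but 5 survives at r4c2. So r4c2=5.
Step 28. [r5c4∈{5}] r5c4 is down to just 5. So r5c4=5.
Step 29. [r7c3∈{9}] r7c3 is down to just 9 ⇒ r7c3=9.
Step 30. [r8c9∈{4}] nothing but 4 survives at r8c9 ⇒ r8c9=4.
Step 31. [r1c9∈{9}] r1c9's peers cover all but 9. So r1c9=9.
Step 32. [r7c9∈{1}] r7c9's peers cover all but 1. So r7c9=1.
Step 33. [r6c4∈{1}] r6c4 has the single candidate 1, so r6c4=1.
Step 34. [r3c6∈{2}] r3c6's peers cover all but 2. So r3c6=2.

Answer: 5 7 2 4 1 6 8 3 9 / 1 8 4 3 5 9 6 2 7 / 9 6 3 8 7 2 4 1 5 / 7 5 8 9 2 3 1 4 6 / 4 2 1 5 6 8 9 7 3 / 3 9 6 1 4 7 2 5 8 / 2 4 9 6 3 5 7 8 1 / 8 3 7 2 9 1 5 6 4 / 6 1 5 7 8 4 3 9 2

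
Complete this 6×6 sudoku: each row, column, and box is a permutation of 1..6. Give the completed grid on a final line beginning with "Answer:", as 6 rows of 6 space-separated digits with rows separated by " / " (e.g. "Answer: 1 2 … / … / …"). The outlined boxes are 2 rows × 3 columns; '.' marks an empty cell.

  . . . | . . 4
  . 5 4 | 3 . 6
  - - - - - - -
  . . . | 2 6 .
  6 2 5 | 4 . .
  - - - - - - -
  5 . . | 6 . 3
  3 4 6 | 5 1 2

Step 1. [r2c1∈{1,2}] 1 has one home in row 2: r2c1, so r2c1=1.
Step 2. [r5c2∈{1}] only 1 remains possible at r5c2 ⇒ r5c2=1.
Step 3. [r3c3∈{1,3}] col 3 places 1 nowhere but r3c3, so r3c3=1.
Step 4. [r1c3∈{2,3}] r1c3 is the only open cell in col 3 admitting 3. So r1c3=3.
Step 5. [r2c5∈{2}] r2c5 is down to just 2 ⇒ r2c5=2.
Step 6. [r1c1∈{2}] r1c1's peers cover all but 2. So r1c1=2.
Step 7. [r1c5∈{5}] r1c5's peers cover all but 5 ⇒ r1c5=5.
Step 8. [r1c2∈{6}] only 6 remains possible at r1c2 ⇒ r1c2=6.
Step 9. [r4c6∈{1}] r4c6 is down to just 1. So r4c6=1.
Step 10. [r3c1∈{4}] r3c1 is down to just 4. So r3c1=4.
Step 11. [r3c2∈{3}] r3c2 has the single candidate 3. So r3c2=3.
Step 12. [r5c5∈{4}] nothing but 4 survives at r5c5 ⇒ r5c5=4.
Step 13. [r3c6∈{5}] r3c6 is down to just 5. So r3c6=5.
Step 14. [r5c3∈{2}] r5c3 has the single candidate 2, so r5c3=2.
Step 15. [r1c4∈{1}] r1c4 has the single candidate 1 ⇒ r1c4=1.
Step 16. [r4c5∈{3}] r4c5 is down to just 3 ⇒ r4c5=3.

Answer: 2 6 3 1 5 4 / 1 5 4 3 2 6 / 4 3 1 2 6 5 / 6 2 5 4 3 1 / 5 1 2 6 4 3 / 3 4 6 5 1 2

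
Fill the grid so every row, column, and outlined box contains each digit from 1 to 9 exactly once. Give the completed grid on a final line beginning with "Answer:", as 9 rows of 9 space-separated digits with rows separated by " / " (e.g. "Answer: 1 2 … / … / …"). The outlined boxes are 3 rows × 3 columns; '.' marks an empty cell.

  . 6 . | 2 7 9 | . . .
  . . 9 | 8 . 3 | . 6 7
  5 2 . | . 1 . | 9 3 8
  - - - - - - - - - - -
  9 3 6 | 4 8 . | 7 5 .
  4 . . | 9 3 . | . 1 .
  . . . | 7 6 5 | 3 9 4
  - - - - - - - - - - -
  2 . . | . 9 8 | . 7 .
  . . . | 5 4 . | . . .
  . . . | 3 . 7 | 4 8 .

Step 1. [r2c1∈{1}] r2c1's peers cover all but 1. So r2c1=1.
Step 2. [r7c4∈{1,6}] 1 has one home in col 4: r7c4 ⇒ r7c4=1.
Step 3. [r6c1∈{8}] r6c1's peers cover all but 8, so r6c1=8.
Step 4. [r5c6∈{2}] r5c6's peers cover all but 2. So r5c6=2.
Step 5. [r8c6∈{6}] r8c6's peers cover all but 6 ⇒ r8c6=6.
Step 6. [r8c2∈{1,7,8,9}] r8c2 is the only open cell in col 2 admitting 8, so r8c2=8.
Step 7. [r8c9∈{1,2,3,9}] 9 has one home in row 8: r8c9 ⇒ r8c9=9.
Step 8. [r5c9∈{6}] nothing but 6 survives at r5c9 ⇒ r5c9=6.
Step 9. [r2c2∈{4}] only 4 remains possible at r2c2, so r2c2=4.
Step 10. [r7c2∈{5}] r7c2 is down to just 5 ⇒ r7c2=5.
Step 11. [r9c3∈{1}] r9c3 has the single candidate 1 ⇒ r9c3=1.
Step 12. [r3c3∈{7}] r3c3 is down to just 7. So r3c3=7.
Step 13. [r8c3∈{3}] r8c3 has the single candidate 3. So r8c3=3.
Step 14. [r2c7∈{2,5}] across row 2, 2 lands solely at r2c7, so r2c7=2.
Step 15. [r9c9∈{2,5}] 5 has one home in row 9: r9c9, so r9c9=5.
Step 16. [r1c9∈{1}] r1c9's peers cover all but 1, so r1c9=1.
Step 17. [r1c3∈{8}] r1c3's peers cover all but 8 ⇒ r1c3=8.
Step 18. [r8c8∈{2}] r8c8 has the single candidate 2 ⇒ r8c8=2.
Step 19. [r3c4∈{6}] r3c4 is down to just 6. So r3c4=6.
Step 20. [r7c3∈{4}] r7c3's peers cover all but 4. So r7c3=4.
Step 21. [r7c7∈{6}] r7c7 is down to just 6, so r7c7=6.
Step 22. [r7c9∈{3}] r7c9 is down to just 3, so r7c9=3.
Step 23. [r1c8∈{4}] r1c8's peers cover all but 4. So r1c8=4.
Step 24. [r5c7∈{8}] r5c7 has the single candidate 8 ⇒ r5c7=8.
Step 25. [r6c2∈{1}] only 1 remains possible at r6c2. So r6c2=1.
Step 26. [r8c1∈{7}] r8c1 is down to just 7 ⇒ r8c1=7.
Step 27. [r6c3∈{2}] only 2 remains possible at r6c3. So r6c3=2.
Step 28. [r9c2∈{9}] r9c2 has the single candidate 9, so r9c2=9.
Step 29. [r5c3∈{5}] r5c3 is down to just 5. So r5c3=5.
Step 30. [r4c9∈{2}] nothing but 2 survives at r4c9 ⇒ r4c9=2.
Step 31. [r9c1∈{6}] nothing but 6 survives at r9c1 ⇒ r9c1=6.
Step 32. [r5c2∈{7}] r5c2 is down to just 7. So r5c2=7.
Step 33. [r1c7∈{5}] r1c7 has the single candidate 5. So r1c7=5.
Step 34. [r1c1∈{3}] r1c1 is down to just 3. So r1c1=3.
Step 35. [r3c6∈{4}] r3c6 has the single candidate 4 ⇒ r3c6=4.
Step 36. [r4c6∈{1}] r4c6 is down to just 1, so r4c6=1.
Step 37. [r2c5∈{5}] only 5 remains possible at r2c5 ⇒ r2c5=5.
Step 38. [r8c7∈{1}] only 1 remains possible at r8c7, so r8c7=1.
Step 39. [r9c5∈{2}] r9c5 has the single candidate 2, so r9c5=2.

Answer: 3 6 8 2 7 9 5 4 1 / 1 4 9 8 5 3 2 6 7 / 5 2 7 6 1 4 9 3 8 / 9 3 6 4 8 1 7 5 2 / 4 7 5 9 3 2 8 1 6 / 8 1 2 7 6 5 3 9 4 / 2 5 4 1 9 8 6 7 3 / 7 8 3 5 4 6 1 2 9 / 6 9 1 3 2 7 4 8 5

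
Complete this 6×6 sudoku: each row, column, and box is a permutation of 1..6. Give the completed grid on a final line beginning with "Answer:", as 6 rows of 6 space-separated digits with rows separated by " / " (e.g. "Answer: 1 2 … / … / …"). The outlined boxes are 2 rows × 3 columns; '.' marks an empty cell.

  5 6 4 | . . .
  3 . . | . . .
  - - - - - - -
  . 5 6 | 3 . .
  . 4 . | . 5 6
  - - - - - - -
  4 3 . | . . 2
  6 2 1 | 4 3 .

Step 1. [r2c2∈{1}] r2c2 has the single candidate 1 ⇒ r2c2=1.
Step 2. [r2c3∈{2}] only 2 remains possible at r2c3 ⇒ r2c3=2.
Step 3. [r6c6∈{5}] nothing but 5 survives at r6c6 ⇒ r6c6=5.
Step 4. [r2c6∈{4}] r2c6 is down to just 4. So r2c6=4.
Step 5. [r3c6∈{1}] r3c6 has the single candidate 1 ⇒ r3c6=1.
Step 6. [r4c4∈{2}] only 2 remains possible at r4c4, so r4c4=2.
Step 7. [r2c5∈{6}] only 6 remains possible at r2c5. So r2c5=6.
Step 8. [r5c5∈{1}] r5c5 is down to just 1, so r5c5=1.
Step 9. [r2c4∈{5}] r2c4 has the single candidate 5. So r2c4=5.
Step 10. [r3c1∈{2}] only 2 remains possible at r3c1 ⇒ r3c1=2.
Step 11. [r3c5∈{4}] nothing but 4 survives at r3c5. So r3c5=4.
Step 12. [r5c3∈{5}] r5c3 has the single candidate 5 ⇒ r5c3=5.
Step 13. [r1c5∈{2}] nothing but 2 survives at r1c5. So r1c5=2.
Step 14. [r4c1∈{1}] r4c1's peers cover all but 1 ⇒ r4c1=1.
Step 15. [r5c4∈{6}] only 6 remains possible at r5c4, so r5c4=6.
Step 16. [r1c6∈{3}] r1c6 is down to just 3 ⇒ r1c6=3.
Step 17. [r1c4∈{1}] nothing but 1 survives at r1c4, so r1c4=1.
Step 18. [r4c3∈{3}] nothing but 3 survives at r4c3, so r4c3=3.

Answer: 5 6 4 1 2 3 / 3 1 2 5 6 4 / 2 5 6 3 4 1 / 1 4 3 2 5 6 / 4 3 5 6 1 2 / 6 2 1 4 3 5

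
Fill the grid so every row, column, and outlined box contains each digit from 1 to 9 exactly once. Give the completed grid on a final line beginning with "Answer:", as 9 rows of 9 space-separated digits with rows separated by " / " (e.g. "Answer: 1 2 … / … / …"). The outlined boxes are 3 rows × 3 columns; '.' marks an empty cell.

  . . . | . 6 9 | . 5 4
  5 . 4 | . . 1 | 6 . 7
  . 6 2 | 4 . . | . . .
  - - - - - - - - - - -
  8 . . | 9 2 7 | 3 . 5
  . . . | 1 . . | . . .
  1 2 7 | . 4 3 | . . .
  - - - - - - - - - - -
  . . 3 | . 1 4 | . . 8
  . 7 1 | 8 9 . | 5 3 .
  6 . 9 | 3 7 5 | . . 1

Step 1. [r3c6∈{8}] only 8 remains possible at r3c6 ⇒ r3c6=8.
Step 2. [r5c6∈{6}] r5c6 has the single candidate 6, so r5c6=6.
Step 3. [r4c2∈{4}] r4c2 is down to just 4. So r4c2=4.
Step 4. [r7c1∈{2}] r7c1's peers cover all but 2, so r7c1=2.
Step 5. [r1c3∈{8}] r1c3's peers cover all but 8 ⇒ r1c3=8.
Step 6. [r2c8∈{2,8,9}] across row 2, 8 lands solely at r2c8 ⇒ r2c8=8.
Step 7. [r1c7∈{1,2}] across box 3, 2 lands solely at r1c7, so r1c7=2.
Step 8. [r3c9∈{3,9}] col 9 places 3 nowhere but r3c9, so r3c9=3.
Step 9. [r2c2∈{3,9}] across row 2, 9 lands solely at r2c2. So r2c2=9.
Step 10. [r5c1∈{3,9}] r5c1 is the only open cell in col 1 admitting 9. So r5c1=9.
Step 11. [r6c9∈{6,9}] 9 has one home in col 9: r6c9 ⇒ r6c9=9.
Step 12. [r9c8∈{2,4}] row 9 places 2 nowhere but r9c8, so r9c8=2.
Step 13. [r1c1∈{3,7}] across col 1, 3 lands solely at r1c1 ⇒ r1c1=3.
Step 14. [r5c8∈{4,7}] 4 has one home in col 8: r5c8, so r5c8=4.
Step 15. [r7c8∈{6,7,9}] in col 8, 7 fits only at r7c8. So r7c8=7.
Step 16. [r3c8∈{1,9}] r3c8 is the only open cell in col 8 admitting 9, so r3c8=9.
Step 17. [r5c3∈{5}] nothing but 5 survives at r5c3. So r5c3=5.
Step 18. [r5c7∈{7,8}] 7 has one home in row 5: r5c7. So r5c7=7.
Step 19. [r4c8∈{1,6}] 1 has one home in row 4: r4c8, so r4c8=1.
Step 20. [r3c7∈{1}] only 1 remains possible at r3c7 ⇒ r3c7=1.
Step 21. [r8c6∈{2}] only 2 remains possible at r8c6, so r8c6=2.
Step 22. [r7c2∈{5}] r7c2's peers cover all but 5, so r7c2=5.
Step 23. [r9c7∈{4}] nothing but 4 survives at r9c7 ⇒ r9c7=4.
Step 24. [r2c5∈{3}] r2c5 is down to just 3. So r2c5=3.
Step 25. [r3c5∈{5}] nothing but 5 survives at r3c5, so r3c5=5.
Step 26. [r4c3∈{6}] nothing but 6 survives at r4c3. So r4c3=6.
Step 27. [r6c8∈{6}] r6c8 is down to just 6. So r6c8=6.
Step 28. [r6c4∈{5}] r6c4's peers cover all but 5, so r6c4=5.
Step 29. [r7c7∈{9}] r7c7 is down to just 9 ⇒ r7c7=9.
Step 30. [r2c4∈{2}] only 2 remains possible at r2c4, so r2c4=2.
Step 31. [r7c4∈{6}] r7c4 has the single candidate 6. So r7c4=6.
Step 32. [r3c1∈{7}] only 7 remains possible at r3c1 ⇒ r3c1=7.
Step 33. [r5c5∈{8}] r5c5 has the single candidate 8 ⇒ r5c5=8.
Step 34. [r5c2∈{3}] r5c2 has the single candidate 3 ⇒ r5c2=3.
Step 35. [r8c1∈{4}] only 4 remains possible at r8c1, so r8c1=4.
Step 36. [r6c7∈{8}] only 8 remains possible at r6c7, so r6c7=8.
Step 37. [r8c9∈{6}] r8c9 has the single candidate 6. So r8c9=6.
Step 38. [r1c4∈{7}] only 7 remains possible at r1c4. So r1c4=7.
Step 39. [r5c9∈{2}] only 2 remains possible at r5c9 ⇒ r5c9=2.
Step 40. [r9c2∈{8}] r9c2 has the single candidate 8 ⇒ r9c2=8.
Step 41. [r1c2∈{1}] r1c2's peers cover all but 1 ⇒ r1c2=1.

Answer: 3 1 8 7 6 9 2 5 4 / 5 9 4 2 3 1 6 8 7 / 7 6 2 4 5 8 1 9 3 / 8 4 6 9 2 7 3 1 5 / 9 3 5 1 8 6 7 4 2 / 1 2 7 5 4 3 8 6 9 / 2 5 3 6 1 4 9 7 8 / 4 7 1 8 9 2 5 3 6 / 6 8 9 3 7 5 4 2 1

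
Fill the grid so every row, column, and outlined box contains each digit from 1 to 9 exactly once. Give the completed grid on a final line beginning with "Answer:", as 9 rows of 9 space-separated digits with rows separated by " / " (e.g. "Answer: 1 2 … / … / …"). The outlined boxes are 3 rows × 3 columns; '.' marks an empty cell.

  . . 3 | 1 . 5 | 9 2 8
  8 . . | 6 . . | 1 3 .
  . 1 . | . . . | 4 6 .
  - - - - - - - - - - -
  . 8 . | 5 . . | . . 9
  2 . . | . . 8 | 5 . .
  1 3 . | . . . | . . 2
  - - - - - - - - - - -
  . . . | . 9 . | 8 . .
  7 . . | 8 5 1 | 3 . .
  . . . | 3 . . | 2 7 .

Step 1. [r6c3∈{4,5,6,7,9}] r6c3 is the only open cell in row 6 admitting 5, so r6c3=5.
Step 2. [r7c8∈{1,4,5}] 5 has one home in col 8: r7c8. So r7c8=5.
Step 3. [r5c9∈{1,3,4,6,7}] col 9 places 3 nowhere but r5c9 ⇒ r5c9=3.
Step 4. [r9c3∈{1,4,6,8,9}] r9c3 is the only open cell in row 9 admitting 8 ⇒ r9c3=8.
Step 5. [r7c3∈{1,2,4,6}] in col 3, 1 fits only at r7c3 ⇒ r7c3=1.
Step 6. [r8c8∈{4,9}] col 8 places 9 nowhere but r8c8. So r8c8=9.
Step 7. [r3c5∈{2,3,7,8}] 8 has one home in row 3: r3c5. So r3c5=8.
Step 8. [r4c5∈{1,2,3,4,6,7}] across col 5, 3 lands solely at r4c5, so r4c5=3.
Step 9. [r2c5∈{2,4,7}] r2c5 is the only open cell in col 5 admitting 2 ⇒ r2c5=2.
Step 10. [r7c4∈{2,4,7}] col 4 places 2 nowhere but r7c4. So r7c4=2.
Step 11. [r7c6∈{4,6,7}] row 7 places 7 nowhere but r7c6, so r7c6=7.
Step 12. [r5c5∈{1,4,6,7}] r5c5 is the only open cell in col 5 admitting 1 ⇒ r5c5=1.
Step 13. [r5c8∈{4}] nothing but 4 survives at r5c8. So r5c8=4.
Step 14. [r6c4∈{4,7,9}] r6c4 is the only open cell in col 4 admitting 4 ⇒ r6c4=4.
Step 15. [r6c6∈{6,9}] r6c6 is the only open cell in row 6 admitting 9, so r6c6=9.
Step 16. [r2c6∈{4}] r2c6's peers cover all but 4, so r2c6=4.
Step 17. [r9c6∈{6}] r9c6 has the single candidate 6, so r9c6=6.
Step 18. [r5c4∈{7}] only 7 remains possible at r5c4, so r5c4=7.
Step 19. [r4c3∈{4,6,7}] 7 has one home in box 4: r4c3. So r4c3=7.
Step 20. [r8c3∈{2,4,6}] r8c3 is the only open cell in col 3 admitting 4 ⇒ r8c3=4.
Step 21. [r7c2∈{6}] r7c2's peers cover all but 6. So r7c2=6.
Step 22. [r2c3∈{9}] r2c3 is down to just 9. So r2c3=9.
Step 23. [r3c1∈{5}] r3c1 is down to just 5, so r3c1=5.
Step 24. [r1c1∈{4,6}] r1c1 is the only open cell in row 1 admitting 6. So r1c1=6.
Step 25. [r2c2∈{7}] only 7 remains possible at r2c2 ⇒ r2c2=7.
Step 26. [r4c7∈{6}] only 6 remains possible at r4c7, so r4c7=6.
Step 27. [r9c9∈{1,4}] r9c9 is the only open cell in row 9 admitting 1, so r9c9=1.
Step 28. [r9c1∈{9}] only 9 remains possible at r9c1, so r9c1=9.
Step 29. [r8c2∈{2}] r8c2 has the single candidate 2. So r8c2=2.
Step 30. [r2c9∈{5}] r2c9's peers cover all but 5. So r2c9=5.
Step 31. [r3c4∈{9}] only 9 remains possible at r3c4, so r3c4=9.
Step 32. [r6c7∈{7}] r6c7 is down to just 7 ⇒ r6c7=7.
Step 33. [r4c1∈{4}] r4c1 is down to just 4 ⇒ r4c1=4.
Step 34. [r4c6∈{2}] r4c6 has the single candidate 2 ⇒ r4c6=2.
Step 35. [r1c2∈{4}] r1c2 is down to just 4, so r1c2=4.
Step 36. [r7c1∈{3}] only 3 remains possible at r7c1, so r7c1=3.
Step 37. [r1c5∈{7}] r1c5 is down to just 7. So r1c5=7.
Step 38. [r6c5∈{6}] nothing but 6 survives at r6c5. So r6c5=6.
Step 39. [r3c9∈{7}] r3c9 is down to just 7, so r3c9=7.
Step 40. [r3c3∈{2}] r3c3's peers cover all but 2. So r3c3=2.
Step 41. [r4c8∈{1}] r4c8 has the single candidate 1. So r4c8=1.
Step 42. [r5c3∈{6}] r5c3 has the single candidate 6, so r5c3=6.
Step 43. [r5c2∈{9}] r5c2 has the single candidate 9. So r5c2=9.
Step 44. [r6c8∈{8}] r6c8 is down to just 8. So r6c8=8.
Step 45. [r8c9∈{6}] r8c9's peers cover all but 6. So r8c9=6.
Step 46. [r9c2∈{5}] nothing but 5 survives at r9c2. So r9c2=5.
Step 47. [r7c9∈{4}] r7c9 has the single candidate 4, so r7c9=4.
Step 48. [r9c5∈{4}] only 4 remains possible at r9c5. So r9c5=4.
Step 49. [r3c6∈{3}] r3c6's peers cover all but 3 ⇒ r3c6=3.

Answer: 6 4 3 1 7 5 9 2 8 / 8 7 9 6 2 4 1 3 5 / 5 1 2 9 8 3 4 6 7 / 4 8 7 5 3 2 6 1 9 / 2 9 6 7 1 8 5 4 3 / 1 3 5 4 6 9 7 8 2 / 3 6 1 2 9 7 8 5 4 / 7 2 4 8 5 1 3 9 6 / 9 5 8 3 4 6 2 7 1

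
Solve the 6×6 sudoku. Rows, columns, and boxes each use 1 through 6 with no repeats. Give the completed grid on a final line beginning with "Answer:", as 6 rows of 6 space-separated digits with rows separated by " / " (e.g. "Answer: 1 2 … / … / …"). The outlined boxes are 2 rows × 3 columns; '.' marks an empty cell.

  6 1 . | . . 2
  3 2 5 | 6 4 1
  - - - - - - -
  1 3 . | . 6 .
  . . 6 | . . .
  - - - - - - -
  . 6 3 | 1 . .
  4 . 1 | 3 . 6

Step 1. [r4c2∈{4,5}] col 2 places 4 nowhere but r4c2. So r4c2=4.
Step 2. [r4c1∈{2,5}] box 3 places 5 nowhere but r4c1 ⇒ r4c1=5.
Step 3. [r6c5∈{2,5}] in row 6, 2 fits only at r6c5 ⇒ r6c5=2.
Step 4. [r3c4∈{2,4,5}] in col 4, 4 fits only at r3c4, so r3c4=4.
Step 5. [r5c5∈{5}] r5c5 has the single candidate 5 ⇒ r5c5=5.
Step 6. [r1c5∈{3}] nothing but 3 survives at r1c5. So r1c5=3.
Step 7. [r5c1∈{2}] r5c1 is down to just 2, so r5c1=2.
Step 8. [r1c3∈{4}] only 4 remains possible at r1c3 ⇒ r1c3=4.
Step 9. [r3c3∈{2}] r3c3's peers cover all but 2. So r3c3=2.
Step 10. [r5c6∈{4}] r5c6's peers cover all but 4, so r5c6=4.
Step 11. [r6c2∈{5}] only 5 remains possible at r6c2. So r6c2=5.
Step 12. [r4c6∈{3}] nothing but 3 survives at r4c6, so r4c6=3.
Step 13. [r3c6∈{5}] nothing but 5 survives at r3c6. So r3c6=5.
Step 14. [r4c5∈{1}] only 1 remains possible at r4c5 ⇒ r4c5=1.
Step 15. [r4c4∈{2}] r4c4 has the single candidate 2. So r4c4=2.
Step 16. [r1c4∈{5}] r1c4 has the single candidate 5 ⇒ r1c4=5.

Answer: 6 1 4 5 3 2 / 3 2 5 6 4 1 / 1 3 2 4 6 5 / 5 4 6 2 1 3 / 2 6 3 1 5 4 / 4 5 1 3 2 6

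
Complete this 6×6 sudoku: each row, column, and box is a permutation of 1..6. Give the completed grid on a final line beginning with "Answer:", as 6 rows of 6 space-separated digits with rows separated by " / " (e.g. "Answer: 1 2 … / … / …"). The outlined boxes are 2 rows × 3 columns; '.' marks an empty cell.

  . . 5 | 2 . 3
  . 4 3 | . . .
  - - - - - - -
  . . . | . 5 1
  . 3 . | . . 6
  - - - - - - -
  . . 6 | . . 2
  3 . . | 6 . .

Step 1. [r4c4∈{4}] only 4 remains possible at r4c4 ⇒ r4c4=4.
Step 2. [r6c6∈{4,5}] col 6 places 4 nowhere but r6c6. So r6c6=4.
Step 3. [r6c5∈{1}] nothing but 1 survives at r6c5. So r6c5=1.
Step 4. [r2c1∈{1,2,6}] 2 has one home in row 2: r2c1. So r2c1=2.
Step 5. [r5c4∈{3,5}] box 6 places 5 nowhere but r5c4 ⇒ r5c4=5.
Step 6. [r6c3∈{2}] r6c3 is down to just 2, so r6c3=2.
Step 7. [r5c2∈{1}] r5c2 is down to just 1 ⇒ r5c2=1.
Step 8. [r1c2∈{6}] r1c2 is down to just 6, so r1c2=6.
Step 9. [r5c1∈{4}] nothing but 4 survives at r5c1 ⇒ r5c1=4.
Step 10. [r1c1∈{1}] r1c1 is down to just 1. So r1c1=1.
Step 11. [r2c6∈{5}] r2c6 is down to just 5, so r2c6=5.
Step 12. [r2c5∈{6}] r2c5's peers cover all but 6 ⇒ r2c5=6.
Step 13. [r5c5∈{3}] r5c5 is down to just 3. So r5c5=3.
Step 14. [r4c3∈{1}] r4c3's peers cover all but 1. So r4c3=1.
Step 15. [r4c5∈{2}] r4c5 has the single candidate 2 ⇒ r4c5=2.
Step 16. [r2c4∈{1}] r2c4 is down to just 1, so r2c4=1.
Step 17. [r3c2∈{2}] r3c2's peers cover all but 2, so r3c2=2.
Step 18. [r3c4∈{3}] only 3 remains possible at r3c4, so r3c4=3.
Step 19. [r6c2∈{5}] only 5 remains possible at r6c2. So r6c2=5.
Step 20. [r1c5∈{4}] nothing but 4 survives at r1c5. So r1c5=4.
Step 21. [r4c1∈{5}] nothing but 5 survives at r4c1, so r4c1=5.
Step 22. [r3c1∈{6}] r3c1 is down to just 6 ⇒ r3c1=6.
Step 23. [r3c3∈{4}] r3c3 has the single candidate 4, so r3c3=4.

Answer: 1 6 5 2 4 3 / 2 4 3 1 6 5 / 6 2 4 3 5 1 / 5 3 1 4 2 6 / 4 1 6 5 3 2 / 3 5 2 6 1 4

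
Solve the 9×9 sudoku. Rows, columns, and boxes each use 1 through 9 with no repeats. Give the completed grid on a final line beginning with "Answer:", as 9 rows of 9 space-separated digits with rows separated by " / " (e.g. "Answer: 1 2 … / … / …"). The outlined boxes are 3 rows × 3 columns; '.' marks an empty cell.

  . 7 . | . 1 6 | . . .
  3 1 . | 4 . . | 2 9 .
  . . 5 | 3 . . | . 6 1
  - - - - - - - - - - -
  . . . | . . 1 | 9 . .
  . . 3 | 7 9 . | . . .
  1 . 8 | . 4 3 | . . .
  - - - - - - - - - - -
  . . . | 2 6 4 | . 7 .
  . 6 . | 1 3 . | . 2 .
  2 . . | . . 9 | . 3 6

Step 1. [r6c8∈{5}] only 5 remains possible at r6c8. So r6c8=5.
Step 2. [r4c9∈{2,3,4,7,8}] across row 4, 3 lands solely at r4c9, so r4c9=3.
Step 3. [r1c4∈{5,8,9}] across col 4, 9 lands solely at r1c4. So r1c4=9.
Step 4. [r5c8∈{1,4,8}] r5c8 is the only open cell in col 8 admitting 1 ⇒ r5c8=1.
Step 5. [r6c2∈{2,9}] in row 6, 9 fits only at r6c2. So r6c2=9.
Step 6. [r3c1∈{4,8,9}] 9 has one home in row 3: r3c1. So r3c1=9.
Step 7. [r1c3∈{2,4}] row 1 places 2 nowhere but r1c3. So r1c3=2.
Step 8. [r1c7∈{3,4,5,8}] in row 1, 3 fits only at r1c7, so r1c7=3.
Step 9. [r1c9∈{4,5,8}] across row 1, 5 lands solely at r1c9 ⇒ r1c9=5.
Step 10. [r6c4∈{6}] r6c4 is down to just 6, so r6c4=6.
Step 11. [r5c7∈{4,6,8}] across col 7, 6 lands solely at r5c7. So r5c7=6.
Step 12. [r4c1∈{4,5,6,7}] col 1 places 6 nowhere but r4c1, so r4c1=6.
Step 13. [r8c1∈{4,5,7,8}] across col 1, 7 lands solely at r8c1. So r8c1=7.
Step 14. [r9c5∈{5,7,8}] in row 9, 7 fits only at r9c5. So r9c5=7.
Step 15. [r6c7∈{7}] nothing but 7 survives at r6c7, so r6c7=7.
Step 16. [r3c6∈{2,7,8}] r3c6 is the only open cell in row 3 admitting 7, so r3c6=7.
Step 17. [r5c6∈{2,5,8}] col 6 places 2 nowhere but r5c6, so r5c6=2.
Step 18. [r5c9∈{4,8}] across row 5, 8 lands solely at r5c9. So r5c9=8.
Step 19. [r8c9∈{4,9}] r8c9 is the only open cell in col 9 admitting 4, so r8c9=4.
Step 20. [r1c8∈{4,8}] 8 has one home in col 8: r1c8, so r1c8=8.
Step 21. [r7c1∈{5,8}] across col 1, 8 lands solely at r7c1, so r7c1=8.
Step 22. [r5c1∈{4,5}] 5 has one home in col 1: r5c1 ⇒ r5c1=5.
Step 23. [r5c2∈{4}] nothing but 4 survives at r5c2 ⇒ r5c2=4.
Step 24. [r9c2∈{5}] only 5 remains possible at r9c2 ⇒ r9c2=5.
Step 25. [r8c6∈{5,8}] r8c6 is the only open cell in box 8 admitting 5, so r8c6=5.
Step 26. [r2c5∈{5,8}] r2c5 is the only open cell in row 2 admitting 5. So r2c5=5.
Step 27. [r4c5∈{8}] r4c5's peers cover all but 8 ⇒ r4c5=8.
Step 28. [r7c7∈{1,5}] r7c7 is the only open cell in row 7 admitting 5 ⇒ r7c7=5.
Step 29. [r7c3∈{1,9}] row 7 places 1 nowhere but r7c3, so r7c3=1.
Step 30. [r9c4∈{8}] r9c4 is down to just 8 ⇒ r9c4=8.
Step 31. [r6c9∈{2}] nothing but 2 survives at r6c9, so r6c9=2.
Step 32. [r4c3∈{7}] nothing but 7 survives at r4c3 ⇒ r4c3=7.
Step 33. [r4c2∈{2}] only 2 remains possible at r4c2. So r4c2=2.
Step 34. [r3c5∈{2}] r3c5's peers cover all but 2, so r3c5=2.
Step 35. [r3c7∈{4}] only 4 remains possible at r3c7, so r3c7=4.
Step 36. [r9c3∈{4}] r9c3 has the single candidate 4 ⇒ r9c3=4.
Step 37. [r8c7∈{8}] r8c7's peers cover all but 8, so r8c7=8.
Step 38. [r7c9∈{9}] r7c9's peers cover all but 9. So r7c9=9.
Step 39. [r9c7∈{1}] nothing but 1 survives at r9c7. So r9c7=1.
Step 40. [r4c8∈{4}] r4c8 is down to just 4. So r4c8=4.
Step 41. [r8c3∈{9}] r8c3 has the single candidate 9, so r8c3=9.
Step 42. [r2c6∈{8}] r2c6 has the single candidate 8. So r2c6=8.
Step 43. [r2c3∈{6}] r2c3's peers cover all but 6. So r2c3=6.
Step 44. [r4c4∈{5}] r4c4's peers cover all but 5. So r4c4=5.
Step 45. [r2c9∈{7}] only 7 remains possible at r2c9 ⇒ r2c9=7.
Step 46. [r1c1∈{4}] only 4 remains possible at r1c1. So r1c1=4.
Step 47. [r7c2∈{3}] r7c2's peers cover all but 3 ⇒ r7c2=3.
Step 48. [r3c2∈{8}] nothing but 8 survives at r3c2, so r3c2=8.

Answer: 4 7 2 9 1 6 3 8 5 / 3 1 6 4 5 8 2 9 7 / 9 8 5 3 2 7 4 6 1 / 6 2 7 5 8 1 9 4 3 / 5 4 3 7 9 2 6 1 8 / 1 9 8 6 4 3 7 5 2 / 8 3 1 2 6 4 5 7 9 / 7 6 9 1 3 5 8 2 4 / 2 5 4 8 7 9 1 3 6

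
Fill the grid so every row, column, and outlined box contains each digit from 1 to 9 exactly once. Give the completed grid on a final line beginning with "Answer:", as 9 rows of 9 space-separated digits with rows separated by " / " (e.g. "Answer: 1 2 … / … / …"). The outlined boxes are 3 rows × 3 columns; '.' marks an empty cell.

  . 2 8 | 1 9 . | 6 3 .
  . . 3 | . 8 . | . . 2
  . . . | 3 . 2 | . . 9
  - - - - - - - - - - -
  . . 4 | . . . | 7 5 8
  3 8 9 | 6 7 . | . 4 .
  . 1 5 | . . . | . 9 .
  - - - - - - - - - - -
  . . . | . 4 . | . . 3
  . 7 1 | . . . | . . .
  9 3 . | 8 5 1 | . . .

Step 1. [r8c1∈{2,4,5,6,8}] box 7 places 4 nowhere but r8c1, so r8c1=4.
Step 2. [r2c4∈{4,5,7}] r2c4 is the only open cell in col 4 admitting 5 ⇒ r2c4=5.
Step 3. [r7c1∈{2,5,6,8}] col 1 places 8 nowhere but r7c1. So r7c1=8.
Step 4. [r4c2∈{6}] nothing but 6 survives at r4c2 ⇒ r4c2=6.
Step 5. [r5c7∈{1,2}] in row 5, 2 fits only at r5c7 ⇒ r5c7=2.
Step 6. [r3c3∈{6,7}] across col 3, 7 lands solely at r3c3 ⇒ r3c3=7.
Step 7. [r7c4∈{2,7,9}] across col 4, 7 lands solely at r7c4. So r7c4=7.
Step 8. [r4c1∈{2}] nothing but 2 survives at r4c1 ⇒ r4c1=2.
Step 9. [r9c7∈{4}] r9c7 has the single candidate 4. So r9c7=4.
Step 10. [r2c7∈{1}] nothing but 1 survives at r2c7, so r2c7=1.
Step 11. [r1c1∈{5}] nothing but 5 survives at r1c1, so r1c1=5.
Step 12. [r2c8∈{7}] nothing but 7 survives at r2c8 ⇒ r2c8=7.
Step 13. [r3c7∈{5,8}] in row 3, 5 fits only at r3c7. So r3c7=5.
Step 14. [r3c5∈{6}] only 6 remains possible at r3c5, so r3c5=6.
Step 15. [r2c6∈{4}] only 4 remains possible at r2c6, so r2c6=4.
Step 16. [r4c4∈{9}] r4c4 has the single candidate 9, so r4c4=9.
Step 17. [r4c6∈{3}] r4c6 has the single candidate 3 ⇒ r4c6=3.
Step 18. [r8c4∈{2}] r8c4 is down to just 2 ⇒ r8c4=2.
Step 19. [r8c7∈{8,9}] across col 7, 8 lands solely at r8c7. So r8c7=8.
Step 20. [r8c8∈{6}] r8c8 is down to just 6, so r8c8=6.
Step 21. [r7c6∈{6,9}] in col 6, 6 fits only at r7c6 ⇒ r7c6=6.
Step 22. [r7c3∈{2}] only 2 remains possible at r7c3, so r7c3=2.
Step 23. [r3c1∈{1}] r3c1's peers cover all but 1, so r3c1=1.
Step 24. [r9c8∈{2}] r9c8 has the single candidate 2 ⇒ r9c8=2.
Step 25. [r9c9∈{7}] r9c9 is down to just 7, so r9c9=7.
Step 26. [r6c5∈{2}] r6c5 is down to just 2. So r6c5=2.
Step 27. [r3c8∈{8}] nothing but 8 survives at r3c8 ⇒ r3c8=8.
Step 28. [r8c6∈{9}] r8c6 is down to just 9. So r8c6=9.
Step 29. [r4c5∈{1}] nothing but 1 survives at r4c5. So r4c5=1.
Step 30. [r8c5∈{3}] only 3 remains possible at r8c5, so r8c5=3.
Step 31. [r6c6∈{8}] r6c6's peers cover all but 8 ⇒ r6c6=8.
Step 32. [r2c1∈{6}] r2c1's peers cover all but 6. So r2c1=6.
Step 33. [r7c2∈{5}] only 5 remains possible at r7c2. So r7c2=5.
Step 34. [r6c7∈{3}] nothing but 3 survives at r6c7. So r6c7=3.
Step 35. [r1c9∈{4}] r1c9's peers cover all but 4, so r1c9=4.
Step 36. [r7c8∈{1}] r7c8 is down to just 1, so r7c8=1.
Step 37. [r6c9∈{6}] nothing but 6 survives at r6c9. So r6c9=6.
Step 38. [r6c1∈{7}] only 7 remains possible at r6c1, so r6c1=7.
Step 39. [r5c6∈{5}] only 5 remains possible at r5c6, so r5c6=5.
Step 40. [r7c7∈{9}] only 9 remains possible at r7c7. So r7c7=9.
Step 41. [r8c9∈{5}] r8c9 is down to just 5 ⇒ r8c9=5.
Step 42. [r9c3∈{6}] r9c3's peers cover all but 6. So r9c3=6.
Step 43. [r5c9∈{1}] r5c9's peers cover all but 1. So r5c9=1.
Step 44. [r2c2∈{9}] only 9 remains possible at r2c2 ⇒ r2c2=9.
Step 45. [r3c2∈{4}] nothing but 4 survives at r3c2 ⇒ r3c2=4.
Step 46. [r6c4∈{4}] r6c4 has the single candidate 4. So r6c4=4.
Step 47. [r1c6∈{7}] only 7 remains possible at r1c6. So r1c6=7.

Answer: 5 2 8 1 9 7 6 3 4 / 6 9 3 5 8 4 1 7 2 / 1 4 7 3 6 2 5 8 9 / 2 6 4 9 1 3 7 5 8 / 3 8 9 6 7 5 2 4 1 / 7 1 5 4 2 8 3 9 6 / 8 5 2 7 4 6 9 1 3 / 4 7 1 2 3 9 8 6 5 / 9 3 6 8 5 1 4 2 7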